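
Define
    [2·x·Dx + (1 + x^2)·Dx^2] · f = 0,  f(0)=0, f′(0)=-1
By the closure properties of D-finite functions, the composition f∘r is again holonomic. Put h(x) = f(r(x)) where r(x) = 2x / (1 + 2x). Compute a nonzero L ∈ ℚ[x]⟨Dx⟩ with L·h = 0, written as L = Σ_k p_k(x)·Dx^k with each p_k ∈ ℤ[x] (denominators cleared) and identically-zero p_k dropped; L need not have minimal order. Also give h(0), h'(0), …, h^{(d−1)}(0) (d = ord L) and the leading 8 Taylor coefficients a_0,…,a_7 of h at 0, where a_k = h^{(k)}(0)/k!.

f: a_k = 0, -1, 0, 1/3, 0, -1/5, 0, 1/7, …
h₀=f(r): pull back L_f along r ⇒ L₀.
L = (4 + 16·x)·Dx + (1 + 4·x + 8·x^2)·Dx^2  (order 2).
h: a_k = 0, -2, 4, -16/3, 0, 128/5, -256/3, 1024/7, …
ICs: h(0) = 0, h′(0) = -2.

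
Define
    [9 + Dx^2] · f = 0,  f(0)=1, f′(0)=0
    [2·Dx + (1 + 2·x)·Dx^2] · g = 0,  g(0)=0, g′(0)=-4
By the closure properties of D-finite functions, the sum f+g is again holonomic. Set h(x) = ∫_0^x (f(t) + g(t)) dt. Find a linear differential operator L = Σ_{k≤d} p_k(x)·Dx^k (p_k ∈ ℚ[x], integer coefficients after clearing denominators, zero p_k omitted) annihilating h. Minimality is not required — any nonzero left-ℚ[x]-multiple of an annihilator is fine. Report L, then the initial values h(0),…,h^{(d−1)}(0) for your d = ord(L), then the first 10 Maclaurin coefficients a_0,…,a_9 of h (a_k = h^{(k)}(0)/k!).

f: a_k = 1, 0, -9/2, 0, 27/8, 0, -81/80, 0, 729/4480, 0, …
g: a_k = 0, -4, 4, -16/3, 8, -64/5, 64/3, -256/7, 64, -1024/9, …
Sum ⇒ L₀ = lclm(L_f,L_g) in ℚ(x)⟨Dx⟩.
h=∫₀ˣh₀: take L = L₀·Dx.
L = (594 + 648·x + 648·x^2)·Dx^2 + (153 + 630·x + 972·x^2 + 648·x^3)·Dx^3 + (66 + 72·x + 72·x^2)·Dx^4 + (17 + 70·x + 108·x^2 + 72·x^3)·Dx^5  (order 5).
h: a_k = 0, 1, -2, -1/6, -4/3, 91/40, -32/15, 4877/1680, -32/7, 287449/40320, …
ICs: h(0) = 0, h′(0) = 1, h′′(0) = -4, h′′′(0) = -1, h′′′′(0) = -32.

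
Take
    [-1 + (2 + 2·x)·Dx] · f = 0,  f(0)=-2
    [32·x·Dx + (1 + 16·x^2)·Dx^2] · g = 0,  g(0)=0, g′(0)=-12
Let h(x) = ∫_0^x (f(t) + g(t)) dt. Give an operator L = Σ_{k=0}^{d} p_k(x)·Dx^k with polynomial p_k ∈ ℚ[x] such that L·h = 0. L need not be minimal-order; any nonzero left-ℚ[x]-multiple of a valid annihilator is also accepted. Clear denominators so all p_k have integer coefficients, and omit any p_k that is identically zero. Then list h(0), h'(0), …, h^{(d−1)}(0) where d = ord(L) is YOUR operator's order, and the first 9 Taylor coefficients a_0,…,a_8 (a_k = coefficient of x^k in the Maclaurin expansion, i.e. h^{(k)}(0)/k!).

L = (-64 - 160·x + 3072·x^2 + 1536·x^3)·Dx^2 + (-131 - 256·x + 5920·x^2 + 12288·x^3 + 5376·x^4)·Dx^3 + (-2 + 126·x + 192·x^2 + 2112·x^3 + 3584·x^4 + 1536·x^5)·Dx^4  (order 4).
h: a_k = 0, -2, -13/2, 1/12, 511/32, 1/64, -393251/3840, 3/512, 50331417/57344, …
ICs: h(0) = 0, h′(0) = -2, h′′(0) = -13, h′′′(0) = 1/2.

f: a_k = -2, -1, 1/4, -1/8, 5/64, -7/128, 21/512, -33/1024, 429/16384, …
g: a_k = 0, -12, 0, 64, 0, -3072/5, 0, 49152/7, 0, …
f+g: L₀ = lclm(L_f,L_g), ord ≤ 1+2.
∫: right-multiply L₀ by Dx.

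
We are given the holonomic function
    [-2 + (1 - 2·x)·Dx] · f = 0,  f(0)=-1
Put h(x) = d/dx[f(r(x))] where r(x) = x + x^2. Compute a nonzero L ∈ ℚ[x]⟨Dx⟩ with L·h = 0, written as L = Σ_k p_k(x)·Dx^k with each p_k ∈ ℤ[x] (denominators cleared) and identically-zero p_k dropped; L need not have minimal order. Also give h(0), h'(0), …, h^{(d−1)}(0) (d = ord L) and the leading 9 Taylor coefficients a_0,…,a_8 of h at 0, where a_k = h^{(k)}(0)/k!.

f: a_k = -1, -2, -4, -8, -16, -32, -64, -128, -256, …
h₀=f(r): pull back L_f along r ⇒ L₀.
Differentiate: ansatz ord ≤ ord L₀ ⇒ L.
L = (6 + 12·x + 12·x^2) + (-1 + 6·x^2 + 4·x^3)·Dx  (order 1).
h: a_k = -2, -12, -48, -176, -600, -1968, -6272, -19584, -60192, …
ICs: h(0) = -2.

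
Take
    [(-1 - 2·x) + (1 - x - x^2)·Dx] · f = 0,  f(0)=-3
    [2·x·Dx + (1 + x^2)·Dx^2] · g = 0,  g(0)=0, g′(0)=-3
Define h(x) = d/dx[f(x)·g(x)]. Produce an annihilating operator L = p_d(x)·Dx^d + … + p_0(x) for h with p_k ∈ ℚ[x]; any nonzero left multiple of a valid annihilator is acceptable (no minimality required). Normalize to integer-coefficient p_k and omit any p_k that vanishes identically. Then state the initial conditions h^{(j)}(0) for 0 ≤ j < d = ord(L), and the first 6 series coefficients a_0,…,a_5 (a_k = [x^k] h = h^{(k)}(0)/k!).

f: a_k = -3, -3, -6, -9, -15, -24, …
g: a_k = 0, -3, 0, 1, 0, -3/5, …
L₀ := L_f ⊗_s L_g (sym. prod.), ord ≤ 2.
h=h₀': d/dx-closure on L₀ ⇒ L.
L = (2 + 30·x^2 + 24·x^3 + 36·x^4) + (4 + 10·x + 12·x^2 + 22·x^3 + 24·x^4 + 24·x^5)·Dx + (-1 - 2·x^2 + 4·x^3 + 2·x^4 + 4·x^5 + 3·x^6)·Dx^2  (order 2).
h: a_k = 9, 18, 45, 96, 204, 1944/5, …
ICs: h(0) = 9, h′(0) = 18.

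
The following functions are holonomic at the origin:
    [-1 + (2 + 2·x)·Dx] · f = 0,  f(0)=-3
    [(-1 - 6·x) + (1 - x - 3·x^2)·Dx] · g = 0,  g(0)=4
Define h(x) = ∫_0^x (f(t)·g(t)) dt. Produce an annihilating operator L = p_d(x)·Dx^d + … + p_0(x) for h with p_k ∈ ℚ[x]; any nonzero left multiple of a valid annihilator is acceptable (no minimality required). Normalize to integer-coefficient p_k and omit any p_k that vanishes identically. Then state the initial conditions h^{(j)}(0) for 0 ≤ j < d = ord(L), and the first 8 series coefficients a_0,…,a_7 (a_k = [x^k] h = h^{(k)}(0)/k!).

L = (3 + 13·x + 9·x^2)·Dx + (-2 + 8·x^2 + 6·x^3)·Dx^2  (order 2).
h: a_k = 0, -12, -9, -35/2, -429/16, -8457/160, -12509/128, -353013/1792, …
ICs: h(0) = 0, h′(0) = -12.

f: a_k = -3, -3/2, 3/8, -3/16, 15/128, -21/256, 63/1024, -99/2048, …
g: a_k = 4, 4, 16, 28, 76, 160, 388, 868, …
h₀=f·g: eliminate ⇒ L₀, order ≤ 1·1.
Integrate: L := L₀·Dx.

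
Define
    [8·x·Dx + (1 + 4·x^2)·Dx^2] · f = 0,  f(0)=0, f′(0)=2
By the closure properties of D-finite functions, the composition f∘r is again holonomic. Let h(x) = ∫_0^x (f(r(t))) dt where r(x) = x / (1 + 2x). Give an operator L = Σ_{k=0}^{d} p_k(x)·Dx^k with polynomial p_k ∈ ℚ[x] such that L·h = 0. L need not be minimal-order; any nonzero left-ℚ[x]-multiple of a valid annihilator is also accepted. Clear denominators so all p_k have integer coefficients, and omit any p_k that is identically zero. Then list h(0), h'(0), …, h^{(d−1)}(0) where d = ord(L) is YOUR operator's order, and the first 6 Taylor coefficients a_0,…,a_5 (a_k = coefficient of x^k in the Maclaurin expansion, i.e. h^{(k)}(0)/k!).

L = (4 + 16·x)·Dx^2 + (1 + 4·x + 8·x^2)·Dx^3  (order 3).
h: a_k = 0, 0, 1, -4/3, 4/3, 0, …
ICs: h(0) = 0, h′(0) = 0, h′′(0) = 2.

f: a_k = 0, 2, 0, -8/3, 0, 32/5, …
L₀ from L_f via x↦r, Dx↦r'^{-1}Dx.
∫: right-multiply L₀ by Dx.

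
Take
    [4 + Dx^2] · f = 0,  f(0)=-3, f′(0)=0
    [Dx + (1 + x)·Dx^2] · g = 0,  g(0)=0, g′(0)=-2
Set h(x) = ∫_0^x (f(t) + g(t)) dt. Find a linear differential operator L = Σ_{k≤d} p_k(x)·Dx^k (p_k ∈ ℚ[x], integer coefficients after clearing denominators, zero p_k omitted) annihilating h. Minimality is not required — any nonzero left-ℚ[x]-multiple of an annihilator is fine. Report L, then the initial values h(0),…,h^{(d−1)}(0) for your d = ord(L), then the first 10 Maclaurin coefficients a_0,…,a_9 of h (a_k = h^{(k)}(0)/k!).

L = (20 + 16·x + 8·x^2)·Dx^2 + (12 + 28·x + 24·x^2 + 8·x^3)·Dx^3 + (5 + 4·x + 2·x^2)·Dx^4 + (3 + 7·x + 6·x^2 + 2·x^3)·Dx^5  (order 5).
h: a_k = 0, -3, -1, 7/3, -1/6, -3/10, -1/15, 3/35, -1/28, 97/3780, …
ICs: h(0) = 0, h′(0) = -3, h′′(0) = -2, h′′′(0) = 14, h′′′′(0) = -4.

f: a_k = -3, 0, 6, 0, -2, 0, 4/15, 0, -2/105, 0, …
g: a_k = 0, -2, 1, -2/3, 1/2, -2/5, 1/3, -2/7, 1/4, -2/9, …
Weyl lclm of L_f,L_g ⇒ L₀ (ord ≤ 4).
Integrate: L := L₀·Dx.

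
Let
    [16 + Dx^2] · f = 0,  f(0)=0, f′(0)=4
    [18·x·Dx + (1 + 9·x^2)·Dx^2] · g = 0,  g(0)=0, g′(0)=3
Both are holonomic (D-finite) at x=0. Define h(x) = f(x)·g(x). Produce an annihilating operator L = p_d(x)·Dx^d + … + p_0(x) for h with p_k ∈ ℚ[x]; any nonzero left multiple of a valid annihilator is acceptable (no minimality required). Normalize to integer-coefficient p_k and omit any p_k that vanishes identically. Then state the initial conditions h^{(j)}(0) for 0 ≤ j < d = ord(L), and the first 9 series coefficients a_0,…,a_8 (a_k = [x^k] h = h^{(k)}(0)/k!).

f: a_k = 0, 4, 0, -32/3, 0, 128/15, 0, -1024/315, 0, …
g: a_k = 0, 3, 0, -9, 0, 243/5, 0, -2187/7, 0, …
Product ⇒ symmetric product L₀, ord ≤ 4.
L = (20800 + 494784·x^2 + 2923776·x^4 + 11943936·x^6 + 26873856·x^8) + (19584·x + 342144·x^3 + 2239488·x^5 + 6718464·x^7)·Dx + (1700 + 42732·x^2 + 318816·x^4 + 1492992·x^6 + 3359232·x^8)·Dx^2 + (1224·x + 21384·x^3 + 139968·x^5 + 419904·x^7)·Dx^3 + (25 + 738·x^2 + 8505·x^4 + 46656·x^6 + 104976·x^8)·Dx^4  (order 4).
h: a_k = 0, 0, 12, 0, -68, 0, 316, 0, -5564/3, …
ICs: h(0) = 0, h′(0) = 0, h′′(0) = 24, h′′′(0) = 0.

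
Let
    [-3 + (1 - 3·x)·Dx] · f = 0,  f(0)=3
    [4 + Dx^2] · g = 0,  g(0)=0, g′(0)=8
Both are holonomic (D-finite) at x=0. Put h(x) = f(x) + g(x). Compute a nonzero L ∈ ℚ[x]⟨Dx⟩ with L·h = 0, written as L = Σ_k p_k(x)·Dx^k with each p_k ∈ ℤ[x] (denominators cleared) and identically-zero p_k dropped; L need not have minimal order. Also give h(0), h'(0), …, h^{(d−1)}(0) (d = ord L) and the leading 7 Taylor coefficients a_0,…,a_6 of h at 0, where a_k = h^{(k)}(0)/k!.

f: a_k = 3, 9, 27, 81, 243, 729, 2187, …
g: a_k = 0, 8, 0, -16/3, 0, 16/15, 0, …
h₀=f+g: left-lcm gives L₀, ord ≤ 3.
L = (348 - 144·x + 216·x^2) + (-44 + 180·x - 216·x^2 + 216·x^3)·Dx + (87 - 36·x + 54·x^2)·Dx^2 + (-11 + 45·x - 54·x^2 + 54·x^3)·Dx^3  (order 3).
h: a_k = 3, 17, 27, 227/3, 243, 10951/15, 2187, …
ICs: h(0) = 3, h′(0) = 17, h′′(0) = 54.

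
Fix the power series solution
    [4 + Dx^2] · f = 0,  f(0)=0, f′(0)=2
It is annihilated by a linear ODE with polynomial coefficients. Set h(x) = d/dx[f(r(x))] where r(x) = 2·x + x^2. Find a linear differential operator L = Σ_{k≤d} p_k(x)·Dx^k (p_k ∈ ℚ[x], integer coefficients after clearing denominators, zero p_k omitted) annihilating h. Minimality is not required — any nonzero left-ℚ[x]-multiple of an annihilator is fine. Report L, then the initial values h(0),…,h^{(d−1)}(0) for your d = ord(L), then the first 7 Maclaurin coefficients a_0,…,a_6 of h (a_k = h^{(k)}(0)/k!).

f: a_k = 0, 2, 0, -4/3, 0, 4/15, 0, …
L₀ from L_f via x↦r, Dx↦r'^{-1}Dx.
h₀' ⇒ L via d/dx closure of L₀.
L = (19 + 64·x + 96·x^2 + 64·x^3 + 16·x^4) + (-3 - 3·x)·Dx + (1 + 2·x + x^2)·Dx^2  (order 2).
h: a_k = 4, 4, -32, -64, 8/3, 120, 5696/45, …
ICs: h(0) = 4, h′(0) = 4.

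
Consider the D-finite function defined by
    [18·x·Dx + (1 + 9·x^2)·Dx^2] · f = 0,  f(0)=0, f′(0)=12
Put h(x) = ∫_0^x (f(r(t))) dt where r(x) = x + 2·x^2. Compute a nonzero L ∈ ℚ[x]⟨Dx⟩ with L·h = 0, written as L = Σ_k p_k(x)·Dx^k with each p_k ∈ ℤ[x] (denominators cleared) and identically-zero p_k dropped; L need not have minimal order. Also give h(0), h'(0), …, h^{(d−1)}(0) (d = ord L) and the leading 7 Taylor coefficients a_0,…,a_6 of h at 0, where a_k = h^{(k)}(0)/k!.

L = (-4 + 18·x + 144·x^2 + 432·x^3 + 432·x^4)·Dx^2 + (1 + 4·x + 9·x^2 + 72·x^3 + 180·x^4 + 144·x^5)·Dx^3  (order 3).
h: a_k = 0, 0, 6, 8, -9, -216/5, -198/5, …
ICs: h(0) = 0, h′(0) = 0, h′′(0) = 12.

f: a_k = 0, 12, 0, -36, 0, 972/5, 0, …
Substitute x→r, Dx→(1/r')Dx; clear ⇒ L₀.
Integrate: L := L₀·Dx.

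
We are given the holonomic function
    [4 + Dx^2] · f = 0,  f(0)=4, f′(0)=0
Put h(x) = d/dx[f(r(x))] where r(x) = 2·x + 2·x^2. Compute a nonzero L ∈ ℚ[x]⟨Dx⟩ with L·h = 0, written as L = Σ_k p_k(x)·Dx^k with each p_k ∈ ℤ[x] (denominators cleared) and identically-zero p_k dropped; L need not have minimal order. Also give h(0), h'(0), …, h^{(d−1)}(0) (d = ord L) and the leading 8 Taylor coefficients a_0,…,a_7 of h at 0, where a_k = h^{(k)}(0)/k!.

L = (28 + 128·x + 384·x^2 + 512·x^3 + 256·x^4) + (-6 - 12·x)·Dx + (1 + 4·x + 4·x^2)·Dx^2  (order 2).
h: a_k = 0, -64, -192, 128/3, 2560/3, 20992/15, 3584/15, -736256/315, …
ICs: h(0) = 0, h′(0) = -64.

f: a_k = 4, 0, -8, 0, 8/3, 0, -16/45, 0, …
f∘r: x↦r, Dx↦Dx/r' in L_f ⇒ L₀.
Derive L from L₀ (diff closure).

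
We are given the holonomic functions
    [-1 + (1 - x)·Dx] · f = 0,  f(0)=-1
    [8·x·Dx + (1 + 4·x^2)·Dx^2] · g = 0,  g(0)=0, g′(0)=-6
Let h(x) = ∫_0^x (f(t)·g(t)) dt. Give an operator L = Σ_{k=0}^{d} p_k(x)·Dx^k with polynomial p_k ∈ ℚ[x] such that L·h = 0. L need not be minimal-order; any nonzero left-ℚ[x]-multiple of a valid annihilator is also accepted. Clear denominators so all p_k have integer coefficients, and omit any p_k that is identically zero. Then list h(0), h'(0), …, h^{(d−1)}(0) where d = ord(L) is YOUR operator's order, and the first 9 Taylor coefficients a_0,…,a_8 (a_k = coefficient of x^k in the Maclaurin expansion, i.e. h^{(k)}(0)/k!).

L = 8·x·Dx + (2 - 8·x + 16·x^2)·Dx^2 + (-1 + x - 4·x^2 + 4·x^3)·Dx^3  (order 3).
h: a_k = 0, 0, 3, 2, -1/2, -2/5, 43/15, 86/35, -659/140, …
ICs: h(0) = 0, h′(0) = 0, h′′(0) = 6.

f: a_k = -1, -1, -1, -1, -1, -1, -1, -1, -1, …
g: a_k = 0, -6, 0, 8, 0, -96/5, 0, 384/7, 0, …
Sym-product of L_f,L_g gives L₀ (≤ ord 2).
h=∫h₀ ⇒ L = L₀·Dx.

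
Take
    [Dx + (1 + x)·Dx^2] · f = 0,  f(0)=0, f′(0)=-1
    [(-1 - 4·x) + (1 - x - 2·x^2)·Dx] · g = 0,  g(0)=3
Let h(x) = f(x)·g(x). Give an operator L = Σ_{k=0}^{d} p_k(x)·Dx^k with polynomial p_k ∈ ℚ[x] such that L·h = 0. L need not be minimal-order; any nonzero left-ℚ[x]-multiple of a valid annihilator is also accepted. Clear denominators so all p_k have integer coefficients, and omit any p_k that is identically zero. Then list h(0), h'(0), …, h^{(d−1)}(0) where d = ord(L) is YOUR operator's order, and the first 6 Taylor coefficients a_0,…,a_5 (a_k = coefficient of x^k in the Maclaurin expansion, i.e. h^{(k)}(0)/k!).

f: a_k = 0, -1, 1/2, -1/3, 1/4, -1/5, …
g: a_k = 3, 3, 9, 15, 33, 63, …
L₀ := L_f ⊗_s L_g (sym. prod.), ord ≤ 2.
L = (5 + 8·x) + (1 + 11·x + 10·x^2)·Dx + (-1 + 3·x^2 + 2·x^3)·Dx^2  (order 2).
h: a_k = 0, -3, -3/2, -17/2, -43/4, -567/20, …
ICs: h(0) = 0, h′(0) = -3.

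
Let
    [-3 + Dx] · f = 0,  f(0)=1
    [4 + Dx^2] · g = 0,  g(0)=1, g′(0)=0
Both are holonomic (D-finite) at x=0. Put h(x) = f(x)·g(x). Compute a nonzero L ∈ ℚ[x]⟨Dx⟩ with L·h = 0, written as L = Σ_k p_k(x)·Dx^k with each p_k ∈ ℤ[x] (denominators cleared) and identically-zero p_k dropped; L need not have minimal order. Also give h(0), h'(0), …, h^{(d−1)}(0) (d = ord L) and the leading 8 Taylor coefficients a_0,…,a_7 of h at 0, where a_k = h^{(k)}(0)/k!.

L = 13 - 6·Dx + Dx^2  (order 2).
h: a_k = 1, 3, 5/2, -3/2, -119/24, -199/40, -407/144, -1483/1680, …
ICs: h(0) = 1, h′(0) = 3.

f: a_k = 1, 3, 9/2, 9/2, 27/8, 81/40, 81/80, 243/560, …
g: a_k = 1, 0, -2, 0, 2/3, 0, -4/45, 0, …
f·g: L₀ = L_f ⊗_s L_g, ord ≤ 1·2.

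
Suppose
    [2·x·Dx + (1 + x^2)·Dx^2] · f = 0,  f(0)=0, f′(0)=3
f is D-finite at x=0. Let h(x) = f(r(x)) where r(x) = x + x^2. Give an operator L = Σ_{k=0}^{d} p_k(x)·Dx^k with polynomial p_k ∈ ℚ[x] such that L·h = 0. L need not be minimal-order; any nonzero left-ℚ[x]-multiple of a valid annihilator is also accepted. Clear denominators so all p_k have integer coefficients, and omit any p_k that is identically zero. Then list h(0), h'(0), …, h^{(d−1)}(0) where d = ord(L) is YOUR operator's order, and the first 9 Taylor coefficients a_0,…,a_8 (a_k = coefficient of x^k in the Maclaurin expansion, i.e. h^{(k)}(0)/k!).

f: a_k = 0, 3, 0, -1, 0, 3/5, 0, -3/7, 0, …
L₀ from L_f via x↦r, Dx↦r'^{-1}Dx.
L = (-2 + 2·x + 8·x^2 + 12·x^3 + 6·x^4)·Dx + (1 + 2·x + x^2 + 4·x^3 + 5·x^4 + 2·x^5)·Dx^2  (order 2).
h: a_k = 0, 3, 3, -1, -3, -12/5, 2, 39/7, 3, …
ICs: h(0) = 0, h′(0) = 3.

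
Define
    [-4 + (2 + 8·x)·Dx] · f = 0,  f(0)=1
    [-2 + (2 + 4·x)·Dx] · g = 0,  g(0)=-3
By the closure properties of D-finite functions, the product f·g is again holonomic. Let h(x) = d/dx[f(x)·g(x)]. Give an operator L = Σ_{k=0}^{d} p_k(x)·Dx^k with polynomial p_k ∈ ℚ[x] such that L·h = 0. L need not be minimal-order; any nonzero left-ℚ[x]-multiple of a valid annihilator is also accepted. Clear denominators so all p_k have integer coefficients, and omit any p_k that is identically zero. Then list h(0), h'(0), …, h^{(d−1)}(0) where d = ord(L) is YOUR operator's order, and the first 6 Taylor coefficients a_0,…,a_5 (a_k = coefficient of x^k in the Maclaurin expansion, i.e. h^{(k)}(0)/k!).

L = -1 + (-3 - 26·x - 72·x^2 - 64·x^3)·Dx  (order 1).
h: a_k = -9, 3, -27/2, 111/2, -1755/8, 6813/8, …
ICs: h(0) = -9.

f: a_k = 1, 2, -2, 4, -10, 28, …
g: a_k = -3, -3, 3/2, -3/2, 15/8, -21/8, …
L₀ := L_f ⊗_s L_g (sym. prod.), ord ≤ 1.
h₀' ⇒ L via d/dx closure of L₀.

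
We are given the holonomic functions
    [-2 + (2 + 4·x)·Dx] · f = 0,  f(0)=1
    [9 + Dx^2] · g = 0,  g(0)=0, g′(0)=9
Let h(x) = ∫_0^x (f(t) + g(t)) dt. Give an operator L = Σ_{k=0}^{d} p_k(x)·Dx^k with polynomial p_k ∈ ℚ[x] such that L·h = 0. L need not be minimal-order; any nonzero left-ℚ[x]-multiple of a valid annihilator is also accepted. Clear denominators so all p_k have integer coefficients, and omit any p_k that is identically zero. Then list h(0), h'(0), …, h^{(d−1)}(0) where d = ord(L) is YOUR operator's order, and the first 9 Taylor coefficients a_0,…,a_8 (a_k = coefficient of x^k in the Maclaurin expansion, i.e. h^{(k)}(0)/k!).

L = (-27 - 81·x - 81·x^2)·Dx + (18 + 117·x + 243·x^2 + 162·x^3)·Dx^2 + (-3 - 9·x - 9·x^2)·Dx^3 + (2 + 13·x + 27·x^2 + 18·x^3)·Dx^4  (order 4).
h: a_k = 0, 1, 5, -1/6, -13/4, -1/8, 139/120, -3/16, 213/2240, …
ICs: h(0) = 0, h′(0) = 1, h′′(0) = 10, h′′′(0) = -1.

f: a_k = 1, 1, -1/2, 1/2, -5/8, 7/8, -21/16, 33/16, -429/128, …
g: a_k = 0, 9, 0, -27/2, 0, 243/40, 0, -729/560, 0, …
L₀ := lclm(L_f,L_g); ord L₀ ≤ 1+2.
Integrate: L := L₀·Dx.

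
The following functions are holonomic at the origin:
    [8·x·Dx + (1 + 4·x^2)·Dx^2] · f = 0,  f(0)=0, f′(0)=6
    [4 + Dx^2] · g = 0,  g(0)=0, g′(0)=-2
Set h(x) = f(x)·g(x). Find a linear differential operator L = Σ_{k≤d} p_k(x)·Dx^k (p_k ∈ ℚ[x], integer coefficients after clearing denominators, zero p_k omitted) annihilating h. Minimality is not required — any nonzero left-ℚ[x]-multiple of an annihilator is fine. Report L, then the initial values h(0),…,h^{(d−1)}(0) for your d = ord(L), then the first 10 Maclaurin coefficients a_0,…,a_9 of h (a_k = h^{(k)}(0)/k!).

f: a_k = 0, 6, 0, -8, 0, 96/5, 0, -384/7, 0, 512/3, …
g: a_k = 0, -2, 0, 4/3, 0, -4/15, 0, 8/315, 0, -4/2835, …
Sym-product of L_f,L_g gives L₀ (≤ ord 4).
L = (80 + 832·x^2 + 1408·x^4 + 2048·x^6 + 2048·x^8) + (96·x + 640·x^3 + 1536·x^5 + 2048·x^7)·Dx + (24 + 256·x^2 + 576·x^4 + 1024·x^6 + 1024·x^8)·Dx^2 + (24·x + 160·x^3 + 384·x^5 + 512·x^7)·Dx^3 + (1 + 12·x^2 + 56·x^4 + 128·x^6 + 128·x^8)·Dx^4  (order 4).
h: a_k = 0, 0, -12, 0, 24, 0, -152/3, 0, 688/5, 0, …
ICs: h(0) = 0, h′(0) = 0, h′′(0) = -24, h′′′(0) = 0.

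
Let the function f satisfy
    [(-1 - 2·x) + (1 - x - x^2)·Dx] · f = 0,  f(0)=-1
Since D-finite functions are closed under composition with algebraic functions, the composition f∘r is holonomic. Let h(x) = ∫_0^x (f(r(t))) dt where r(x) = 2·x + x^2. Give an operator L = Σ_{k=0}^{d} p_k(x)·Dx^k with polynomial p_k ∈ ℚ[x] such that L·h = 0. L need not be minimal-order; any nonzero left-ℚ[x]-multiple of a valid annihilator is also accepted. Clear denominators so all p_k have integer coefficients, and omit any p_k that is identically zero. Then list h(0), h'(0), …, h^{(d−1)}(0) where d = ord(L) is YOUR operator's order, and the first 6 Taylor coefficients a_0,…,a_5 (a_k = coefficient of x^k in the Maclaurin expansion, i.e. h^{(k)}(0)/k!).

f: a_k = -1, -1, -2, -3, -5, -8, …
f∘r: x↦r, Dx↦Dx/r' in L_f ⇒ L₀.
Integrate: L := L₀·Dx.
L = (2 + 10·x + 12·x^2 + 4·x^3)·Dx + (-1 + 2·x + 5·x^2 + 4·x^3 + x^4)·Dx^2  (order 2).
h: a_k = 0, -1, -1, -3, -8, -118/5, …
ICs: h(0) = 0, h′(0) = -1.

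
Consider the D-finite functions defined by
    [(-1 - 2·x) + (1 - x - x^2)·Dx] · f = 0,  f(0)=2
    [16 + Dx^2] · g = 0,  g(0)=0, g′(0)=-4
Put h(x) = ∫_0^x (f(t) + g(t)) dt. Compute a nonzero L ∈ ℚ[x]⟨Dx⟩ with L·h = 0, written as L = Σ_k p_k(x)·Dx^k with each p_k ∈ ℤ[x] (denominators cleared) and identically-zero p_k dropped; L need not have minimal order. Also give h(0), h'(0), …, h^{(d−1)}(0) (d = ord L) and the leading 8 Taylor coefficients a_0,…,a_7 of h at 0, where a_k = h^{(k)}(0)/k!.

f: a_k = 2, 2, 4, 6, 10, 16, 26, 42, …
g: a_k = 0, -4, 0, 32/3, 0, -128/15, 0, 1024/315, …
Sum ⇒ L₀ = lclm(L_f,L_g) in ℚ(x)⟨Dx⟩.
Integrate: L := L₀·Dx.
L = (272 + 384·x - 352·x^2 + 192·x^3 + 640·x^4 + 256·x^5)·Dx + (-160 + 368·x + 32·x^2 - 544·x^3 + 48·x^4 + 384·x^5 + 128·x^6)·Dx^2 + (17 + 24·x - 22·x^2 + 12·x^3 + 40·x^4 + 16·x^5)·Dx^3 + (-10 + 23·x + 2·x^2 - 34·x^3 + 3·x^4 + 24·x^5 + 8·x^6)·Dx^4  (order 4).
h: a_k = 0, 2, -1, 4/3, 25/6, 2, 56/45, 26/7, …
ICs: h(0) = 0, h′(0) = 2, h′′(0) = -2, h′′′(0) = 8.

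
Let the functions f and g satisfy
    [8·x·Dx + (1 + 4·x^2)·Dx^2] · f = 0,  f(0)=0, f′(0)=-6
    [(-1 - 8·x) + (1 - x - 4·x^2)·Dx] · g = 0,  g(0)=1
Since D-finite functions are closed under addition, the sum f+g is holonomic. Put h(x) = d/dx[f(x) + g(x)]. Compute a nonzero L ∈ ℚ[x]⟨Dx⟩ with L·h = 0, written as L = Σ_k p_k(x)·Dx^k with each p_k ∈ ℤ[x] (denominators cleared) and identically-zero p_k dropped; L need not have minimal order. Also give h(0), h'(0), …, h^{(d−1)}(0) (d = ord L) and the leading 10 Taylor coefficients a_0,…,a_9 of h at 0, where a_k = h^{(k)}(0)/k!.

L = (40 - 160·x - 2272·x^2 - 4608·x^3 - 16896·x^4 - 6144·x^6) + (-31 - 264·x - 364·x^2 - 2208·x^3 - 4160·x^4 - 12800·x^5 - 768·x^6 - 6144·x^7)·Dx + (5 + 11·x + 80·x^2 - 116·x^3 - 80·x^4 - 704·x^5 - 1536·x^6 - 256·x^7 - 1024·x^8)·Dx^2  (order 2).
h: a_k = -5, 10, 51, 116, 229, 1086, 3471, 9320, 24825, 75890, …
ICs: h(0) = -5, h′(0) = 10.

f: a_k = 0, -6, 0, 8, 0, -96/5, 0, 384/7, 0, -512/3, …
g: a_k = 1, 1, 5, 9, 29, 65, 181, 441, 1165, 2929, …
f+g: L₀ = lclm(L_f,L_g), ord ≤ 2+1.
Derive L from L₀ (diff closure).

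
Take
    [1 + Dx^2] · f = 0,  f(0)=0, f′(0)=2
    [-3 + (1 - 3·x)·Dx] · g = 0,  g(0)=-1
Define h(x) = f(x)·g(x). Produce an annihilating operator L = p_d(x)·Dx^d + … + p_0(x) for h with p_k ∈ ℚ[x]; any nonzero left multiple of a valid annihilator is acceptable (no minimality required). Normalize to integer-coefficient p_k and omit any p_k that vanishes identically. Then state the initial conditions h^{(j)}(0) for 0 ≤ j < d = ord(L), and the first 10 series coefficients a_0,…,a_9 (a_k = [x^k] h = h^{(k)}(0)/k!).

L = (-1 + 3·x) + 6·Dx + (-1 + 3·x)·Dx^2  (order 2).
h: a_k = 0, -2, -6, -53/3, -53, -9541/60, -9541/20, -3606497/2520, -3606497/840, -2337010057/181440, …
ICs: h(0) = 0, h′(0) = -2.

f: a_k = 0, 2, 0, -1/3, 0, 1/60, 0, -1/2520, 0, 1/181440, …
g: a_k = -1, -3, -9, -27, -81, -243, -729, -2187, -6561, -19683, …
Product ⇒ symmetric product L₀, ord ≤ 2.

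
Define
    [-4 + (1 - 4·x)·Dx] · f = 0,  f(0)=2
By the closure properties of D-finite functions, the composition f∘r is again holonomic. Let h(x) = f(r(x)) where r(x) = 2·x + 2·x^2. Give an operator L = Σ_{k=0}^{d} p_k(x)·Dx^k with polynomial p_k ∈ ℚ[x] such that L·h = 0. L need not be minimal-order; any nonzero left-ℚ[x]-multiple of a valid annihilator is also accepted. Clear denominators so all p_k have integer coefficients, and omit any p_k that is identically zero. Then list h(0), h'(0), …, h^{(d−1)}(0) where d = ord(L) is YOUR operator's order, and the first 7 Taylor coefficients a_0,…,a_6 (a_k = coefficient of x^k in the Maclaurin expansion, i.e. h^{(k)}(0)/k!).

L = (8 + 16·x) + (-1 + 8·x + 8·x^2)·Dx  (order 1).
h: a_k = 2, 16, 144, 1280, 11392, 101376, 902144, …
ICs: h(0) = 2.

f: a_k = 2, 8, 32, 128, 512, 2048, 8192, …
Change of var in L_f (x↦r) gives L₀.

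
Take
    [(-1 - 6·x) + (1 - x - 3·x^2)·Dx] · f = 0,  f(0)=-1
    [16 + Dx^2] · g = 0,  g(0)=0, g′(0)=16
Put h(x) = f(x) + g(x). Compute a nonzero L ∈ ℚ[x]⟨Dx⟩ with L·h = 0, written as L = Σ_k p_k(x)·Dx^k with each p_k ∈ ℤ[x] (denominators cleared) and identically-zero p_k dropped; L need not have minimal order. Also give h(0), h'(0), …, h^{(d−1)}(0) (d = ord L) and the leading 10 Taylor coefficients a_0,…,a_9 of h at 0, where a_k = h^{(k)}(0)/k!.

L = (464 + 2816·x + 416·x^2 + 2112·x^3 + 5760·x^4 + 6912·x^5) + (-192 + 304·x + 672·x^2 - 1312·x^3 - 1008·x^4 + 3456·x^5 + 3456·x^6)·Dx + (29 + 176·x + 26·x^2 + 132·x^3 + 360·x^4 + 432·x^5)·Dx^2 + (-12 + 19·x + 42·x^2 - 82·x^3 - 63·x^4 + 216·x^5 + 216·x^6)·Dx^3  (order 3).
h: a_k = -1, 15, -4, -149/3, -19, -88/15, -97, -72451/315, -508, -3277573/2835, …
ICs: h(0) = -1, h′(0) = 15, h′′(0) = -8.

f: a_k = -1, -1, -4, -7, -19, -40, -97, -217, -508, -1159, …
g: a_k = 0, 16, 0, -128/3, 0, 512/15, 0, -4096/315, 0, 8192/2835, …
L₀ := lclm(L_f,L_g); ord L₀ ≤ 1+2.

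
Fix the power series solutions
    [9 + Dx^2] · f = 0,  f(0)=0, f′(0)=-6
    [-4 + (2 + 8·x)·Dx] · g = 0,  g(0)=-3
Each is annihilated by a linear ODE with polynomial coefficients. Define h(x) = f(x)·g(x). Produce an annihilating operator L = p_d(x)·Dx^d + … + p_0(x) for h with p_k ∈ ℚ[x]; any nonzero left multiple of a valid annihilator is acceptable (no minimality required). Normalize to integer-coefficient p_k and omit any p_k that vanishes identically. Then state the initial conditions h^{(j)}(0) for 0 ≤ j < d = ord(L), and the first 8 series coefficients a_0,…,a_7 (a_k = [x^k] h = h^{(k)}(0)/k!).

f: a_k = 0, -6, 0, 9, 0, -81/20, 0, 243/280, …
g: a_k = -3, -6, 6, -12, 30, -84, 252, -792, …
Sym-product of L_f,L_g gives L₀ (≤ ord 2).
L = (21 + 72·x + 144·x^2) + (-4 - 16·x)·Dx + (1 + 8·x + 16·x^2)·Dx^2  (order 2).
h: a_k = 0, 18, 36, -63, 18, -2277/20, 4203/10, -355293/280, …
ICs: h(0) = 0, h′(0) = 18.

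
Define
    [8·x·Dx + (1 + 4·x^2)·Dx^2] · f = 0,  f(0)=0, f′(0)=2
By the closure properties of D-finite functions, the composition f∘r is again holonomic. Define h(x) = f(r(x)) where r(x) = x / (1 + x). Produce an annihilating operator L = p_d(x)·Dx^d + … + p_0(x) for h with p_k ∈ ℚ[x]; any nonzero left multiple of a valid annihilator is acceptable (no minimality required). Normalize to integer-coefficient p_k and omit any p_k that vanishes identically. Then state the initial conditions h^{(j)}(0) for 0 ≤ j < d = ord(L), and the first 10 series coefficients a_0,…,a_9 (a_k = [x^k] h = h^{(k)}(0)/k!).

f: a_k = 0, 2, 0, -8/3, 0, 32/5, 0, -128/7, 0, 512/9, …
Change of var in L_f (x↦r) gives L₀.
L = (2 + 10·x)·Dx + (1 + 2·x + 5·x^2)·Dx^2  (order 2).
h: a_k = 0, 2, -2, -2/3, 6, -38/5, -22/3, 278/7, -42, -718/9, …
ICs: h(0) = 0, h′(0) = 2.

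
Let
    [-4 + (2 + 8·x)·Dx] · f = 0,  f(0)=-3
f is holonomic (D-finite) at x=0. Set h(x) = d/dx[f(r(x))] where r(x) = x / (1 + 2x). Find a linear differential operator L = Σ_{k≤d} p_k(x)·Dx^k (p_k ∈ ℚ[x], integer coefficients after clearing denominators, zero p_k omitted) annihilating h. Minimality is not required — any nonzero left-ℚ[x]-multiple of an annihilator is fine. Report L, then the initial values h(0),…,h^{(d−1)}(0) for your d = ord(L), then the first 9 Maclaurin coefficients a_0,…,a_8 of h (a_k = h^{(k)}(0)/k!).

L = (-6 - 24·x) + (-1 - 8·x - 12·x^2)·Dx  (order 1).
h: a_k = -6, 36, -180, 888, -4500, 23544, -126504, 693360, -3855492, …
ICs: h(0) = -6.

f: a_k = -3, -6, 6, -12, 30, -84, 252, -792, 2574, …
f∘r: x↦r, Dx↦Dx/r' in L_f ⇒ L₀.
Differentiate: ansatz ord ≤ ord L₀ ⇒ L.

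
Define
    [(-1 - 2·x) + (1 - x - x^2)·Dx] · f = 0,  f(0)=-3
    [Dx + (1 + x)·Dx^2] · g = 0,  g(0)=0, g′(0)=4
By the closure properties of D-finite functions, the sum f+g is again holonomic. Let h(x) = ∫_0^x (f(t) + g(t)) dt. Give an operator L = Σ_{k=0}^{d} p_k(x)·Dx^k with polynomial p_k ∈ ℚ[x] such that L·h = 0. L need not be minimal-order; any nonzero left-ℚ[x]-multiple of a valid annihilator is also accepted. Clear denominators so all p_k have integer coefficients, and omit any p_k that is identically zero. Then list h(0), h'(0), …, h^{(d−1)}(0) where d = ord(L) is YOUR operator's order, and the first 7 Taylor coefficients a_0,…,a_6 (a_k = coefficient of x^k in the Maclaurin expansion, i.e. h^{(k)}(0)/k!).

f: a_k = -3, -3, -6, -9, -15, -24, -39, …
g: a_k = 0, 4, -2, 4/3, -1, 4/5, -2/3, …
f+g: L₀ = lclm(L_f,L_g), ord ≤ 1+2.
h=∫h₀ ⇒ L = L₀·Dx.
L = (26 + 70·x + 76·x^2 + 36·x^3 + 12·x^4)·Dx^2 + (16 + 84·x + 160·x^2 + 144·x^3 + 74·x^4 + 20·x^5)·Dx^3 + (-5 - 11·x + x^2 + 23·x^3 + 29·x^4 + 17·x^5 + 4·x^6)·Dx^4  (order 4).
h: a_k = 0, -3, 1/2, -8/3, -23/12, -16/5, -58/15, …
ICs: h(0) = 0, h′(0) = -3, h′′(0) = 1, h′′′(0) = -16.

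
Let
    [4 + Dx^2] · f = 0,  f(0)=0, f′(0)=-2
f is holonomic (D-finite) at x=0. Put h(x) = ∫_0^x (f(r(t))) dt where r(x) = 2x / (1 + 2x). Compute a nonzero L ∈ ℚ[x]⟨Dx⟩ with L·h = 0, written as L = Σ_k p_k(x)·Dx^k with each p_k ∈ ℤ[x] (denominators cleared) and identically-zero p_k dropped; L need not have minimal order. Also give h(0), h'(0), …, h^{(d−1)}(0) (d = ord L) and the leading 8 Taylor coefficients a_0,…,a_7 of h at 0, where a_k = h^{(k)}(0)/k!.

f: a_k = 0, -2, 0, 4/3, 0, -4/15, 0, 8/315, …
f∘r: x↦r, Dx↦Dx/r' in L_f ⇒ L₀.
h=∫₀ˣh₀: take L = L₀·Dx.
L = 16·Dx + (4 + 24·x + 48·x^2 + 32·x^3)·Dx^2 + (1 + 8·x + 24·x^2 + 32·x^3 + 16·x^4)·Dx^3  (order 3).
h: a_k = 0, 0, -2, 8/3, -4/3, -32/5, 1376/45, -640/7, …
ICs: h(0) = 0, h′(0) = 0, h′′(0) = -4.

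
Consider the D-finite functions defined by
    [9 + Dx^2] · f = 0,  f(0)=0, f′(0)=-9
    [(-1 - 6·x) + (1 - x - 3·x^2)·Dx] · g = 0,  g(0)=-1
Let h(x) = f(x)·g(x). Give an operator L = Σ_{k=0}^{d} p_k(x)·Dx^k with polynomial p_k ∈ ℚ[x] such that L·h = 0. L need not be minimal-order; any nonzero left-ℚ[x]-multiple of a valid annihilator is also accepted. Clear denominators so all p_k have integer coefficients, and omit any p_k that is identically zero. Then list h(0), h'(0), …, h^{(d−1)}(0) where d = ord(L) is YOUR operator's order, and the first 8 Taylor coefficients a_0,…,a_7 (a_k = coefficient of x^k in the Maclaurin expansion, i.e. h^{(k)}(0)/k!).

L = (-3 + 9·x + 27·x^2) + (2 + 12·x)·Dx + (-1 + x + 3·x^2)·Dx^2  (order 2).
h: a_k = 0, 9, 9, 45/2, 99/2, 4923/40, 10863/40, 358119/560, …
ICs: h(0) = 0, h′(0) = 9.

f: a_k = 0, -9, 0, 27/2, 0, -243/40, 0, 729/560, …
g: a_k = -1, -1, -4, -7, -19, -40, -97, -217, …
Sym-product of L_f,L_g gives L₀ (≤ ord 2).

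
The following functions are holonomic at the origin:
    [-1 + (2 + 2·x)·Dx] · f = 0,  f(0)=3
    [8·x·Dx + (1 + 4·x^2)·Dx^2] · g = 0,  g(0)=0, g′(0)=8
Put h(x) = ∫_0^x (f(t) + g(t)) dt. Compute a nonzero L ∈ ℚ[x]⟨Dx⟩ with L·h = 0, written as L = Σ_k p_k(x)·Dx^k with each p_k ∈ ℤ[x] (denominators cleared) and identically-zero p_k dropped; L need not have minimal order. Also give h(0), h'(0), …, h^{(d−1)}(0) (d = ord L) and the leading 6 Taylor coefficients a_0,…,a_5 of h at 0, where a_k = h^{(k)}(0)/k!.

f: a_k = 3, 3/2, -3/8, 3/16, -15/128, 21/256, …
g: a_k = 0, 8, 0, -32/3, 0, 128/5, …
f+g: L₀ = lclm(L_f,L_g), ord ≤ 1+2.
∫: right-multiply L₀ by Dx.
L = (-16 - 40·x + 192·x^2 + 96·x^3)·Dx^2 + (-35 - 64·x + 328·x^2 + 768·x^3 + 336·x^4)·Dx^3 + (-2 + 30·x + 48·x^2 + 144·x^3 + 224·x^4 + 96·x^5)·Dx^4  (order 4).
h: a_k = 0, 3, 19/4, -1/8, -503/192, -3/128, …
ICs: h(0) = 0, h′(0) = 3, h′′(0) = 19/2, h′′′(0) = -3/4.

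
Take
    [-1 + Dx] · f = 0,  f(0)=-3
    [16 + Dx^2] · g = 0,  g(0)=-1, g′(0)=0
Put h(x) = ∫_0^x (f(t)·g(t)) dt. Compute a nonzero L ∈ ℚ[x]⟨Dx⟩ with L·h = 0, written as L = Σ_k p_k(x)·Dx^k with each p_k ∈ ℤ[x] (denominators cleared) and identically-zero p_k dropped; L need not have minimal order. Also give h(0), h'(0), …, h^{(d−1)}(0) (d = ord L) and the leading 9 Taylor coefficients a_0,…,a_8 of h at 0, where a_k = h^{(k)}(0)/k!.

L = 17·Dx - 2·Dx^2 + Dx^3  (order 3).
h: a_k = 0, 3, 3/2, -15/2, -47/8, 161/40, 1121/240, -33/112, -20047/13440, …
ICs: h(0) = 0, h′(0) = 3, h′′(0) = 3.

f: a_k = -3, -3, -3/2, -1/2, -1/8, -1/40, -1/240, -1/1680, -1/13440, …
g: a_k = -1, 0, 8, 0, -32/3, 0, 256/45, 0, -512/315, …
Product ⇒ symmetric product L₀, ord ≤ 2.
h=∫h₀ ⇒ L = L₀·Dx.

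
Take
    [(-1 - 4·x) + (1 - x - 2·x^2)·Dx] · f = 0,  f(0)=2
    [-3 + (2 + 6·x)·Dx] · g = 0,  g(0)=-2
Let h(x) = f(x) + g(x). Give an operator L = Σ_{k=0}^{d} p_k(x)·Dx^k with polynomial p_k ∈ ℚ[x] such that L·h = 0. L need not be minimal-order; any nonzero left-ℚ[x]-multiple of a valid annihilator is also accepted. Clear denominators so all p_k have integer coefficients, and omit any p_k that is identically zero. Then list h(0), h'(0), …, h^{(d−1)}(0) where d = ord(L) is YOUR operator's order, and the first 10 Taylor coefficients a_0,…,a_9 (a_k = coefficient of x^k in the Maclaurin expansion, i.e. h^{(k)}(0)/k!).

f: a_k = 2, 2, 6, 10, 22, 42, 86, 170, 342, 682, …
g: a_k = -2, -3, 9/4, -27/8, 405/64, -1701/128, 15309/512, -72171/1024, 2814669/16384, -14073345/32768, …
L₀ := lclm(L_f,L_g); ord L₀ ≤ 1+1.
L = (-45 - 207·x - 306·x^2 - 360·x^3) + (33 + 174·x + 573·x^2 + 1044·x^3 + 900·x^4)·Dx + (2 - 30·x - 138·x^2 + 38·x^3 + 504·x^4 + 360·x^5)·Dx^2  (order 2).
h: a_k = 0, -1, 33/4, 53/8, 1813/64, 3675/128, 59341/512, 101909/1024, 8417997/16384, 8274431/32768, …
ICs: h(0) = 0, h′(0) = -1.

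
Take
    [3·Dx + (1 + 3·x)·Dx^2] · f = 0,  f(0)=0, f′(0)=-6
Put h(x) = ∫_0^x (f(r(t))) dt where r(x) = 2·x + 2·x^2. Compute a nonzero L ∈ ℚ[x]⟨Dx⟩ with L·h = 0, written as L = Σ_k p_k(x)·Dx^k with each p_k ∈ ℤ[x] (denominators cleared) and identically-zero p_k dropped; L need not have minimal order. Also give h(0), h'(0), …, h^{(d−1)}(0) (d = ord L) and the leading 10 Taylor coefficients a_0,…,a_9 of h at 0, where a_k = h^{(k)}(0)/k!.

L = (4 + 12·x + 12·x^2)·Dx^2 + (1 + 8·x + 18·x^2 + 12·x^3)·Dx^3  (order 3).
h: a_k = 0, 0, -6, 8, -18, 252/5, -792/5, 3744/7, -13284/7, 6984, …
ICs: h(0) = 0, h′(0) = 0, h′′(0) = -12.

f: a_k = 0, -6, 9, -18, 81/2, -486/5, 243, -4374/7, 6561/4, -4374, …
h₀=f(r): pull back L_f along r ⇒ L₀.
∫: right-multiply L₀ by Dx.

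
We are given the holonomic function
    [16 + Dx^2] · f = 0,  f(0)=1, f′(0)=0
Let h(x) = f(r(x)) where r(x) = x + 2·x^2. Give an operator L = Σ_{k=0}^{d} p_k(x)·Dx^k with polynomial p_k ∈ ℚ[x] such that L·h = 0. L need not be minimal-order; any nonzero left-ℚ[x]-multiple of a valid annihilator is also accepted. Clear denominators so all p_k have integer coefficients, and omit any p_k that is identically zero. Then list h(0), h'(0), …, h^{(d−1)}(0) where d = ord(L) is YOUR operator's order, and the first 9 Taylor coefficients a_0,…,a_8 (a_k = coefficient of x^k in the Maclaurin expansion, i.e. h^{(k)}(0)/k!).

L = (16 + 192·x + 768·x^2 + 1024·x^3) - 4·Dx + (1 + 4·x)·Dx^2  (order 2).
h: a_k = 1, 0, -8, -32, -64/3, 256/3, 11264/45, 4096/15, -53248/315, …
ICs: h(0) = 1, h′(0) = 0.

f: a_k = 1, 0, -8, 0, 32/3, 0, -256/45, 0, 512/315, …
L₀ from L_f via x↦r, Dx↦r'^{-1}Dx.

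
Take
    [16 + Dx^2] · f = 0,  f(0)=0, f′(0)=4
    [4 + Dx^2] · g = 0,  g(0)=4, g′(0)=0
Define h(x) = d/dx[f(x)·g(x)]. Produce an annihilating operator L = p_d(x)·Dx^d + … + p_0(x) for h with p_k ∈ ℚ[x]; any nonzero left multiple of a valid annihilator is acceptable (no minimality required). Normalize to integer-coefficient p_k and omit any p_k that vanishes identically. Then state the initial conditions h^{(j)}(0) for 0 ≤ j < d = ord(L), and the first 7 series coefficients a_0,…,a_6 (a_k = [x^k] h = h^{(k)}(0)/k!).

f: a_k = 0, 4, 0, -32/3, 0, 128/15, 0, …
g: a_k = 4, 0, -8, 0, 8/3, 0, -16/45, …
L₀ := L_f ⊗_s L_g (sym. prod.), ord ≤ 4.
h=h₀': d/dx-closure on L₀ ⇒ L.
L = 144 + 40·Dx^2 + Dx^4  (order 4).
h: a_k = 16, 0, -224, 0, 1952/3, 0, -35008/45, …
ICs: h(0) = 16, h′(0) = 0, h′′(0) = -448, h′′′(0) = 0.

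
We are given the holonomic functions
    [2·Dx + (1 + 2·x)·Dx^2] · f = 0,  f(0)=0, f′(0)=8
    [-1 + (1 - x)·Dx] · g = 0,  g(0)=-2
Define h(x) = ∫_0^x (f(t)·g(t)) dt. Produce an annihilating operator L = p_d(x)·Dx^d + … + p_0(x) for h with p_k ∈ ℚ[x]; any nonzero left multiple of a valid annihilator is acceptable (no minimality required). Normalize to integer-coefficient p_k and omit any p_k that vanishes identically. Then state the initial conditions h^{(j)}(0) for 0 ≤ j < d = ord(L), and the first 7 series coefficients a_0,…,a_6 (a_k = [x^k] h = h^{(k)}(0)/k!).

L = 2·Dx + 6·x·Dx^2 + (-1 - x + 2·x^2)·Dx^3  (order 3).
h: a_k = 0, 0, -8, 0, -16/3, 32/15, -304/45, …
ICs: h(0) = 0, h′(0) = 0, h′′(0) = -16.

f: a_k = 0, 8, -8, 32/3, -16, 128/5, -128/3, …
g: a_k = -2, -2, -2, -2, -2, -2, -2, …
h₀=f·g: eliminate ⇒ L₀, order ≤ 2·1.
Integrate: L := L₀·Dx.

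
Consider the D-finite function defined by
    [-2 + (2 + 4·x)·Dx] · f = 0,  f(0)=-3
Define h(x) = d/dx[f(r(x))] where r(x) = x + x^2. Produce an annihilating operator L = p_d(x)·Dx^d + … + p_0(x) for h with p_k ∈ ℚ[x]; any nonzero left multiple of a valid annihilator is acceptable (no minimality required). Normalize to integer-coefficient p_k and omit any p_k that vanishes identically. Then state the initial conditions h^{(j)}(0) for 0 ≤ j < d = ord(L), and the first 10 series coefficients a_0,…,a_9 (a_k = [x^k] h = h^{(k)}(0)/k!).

L = 1 + (-1 - 4·x - 6·x^2 - 4·x^3)·Dx  (order 1).
h: a_k = -3, -3, 9/2, -9/2, 15/8, 27/8, -147/16, 183/16, -729/128, -1185/128, …
ICs: h(0) = -3.

f: a_k = -3, -3, 3/2, -3/2, 15/8, -21/8, 63/16, -99/16, 1287/128, -2145/128, …
Substitute x→r, Dx→(1/r')Dx; clear ⇒ L₀.
h=h₀': d/dx-closure on L₀ ⇒ L.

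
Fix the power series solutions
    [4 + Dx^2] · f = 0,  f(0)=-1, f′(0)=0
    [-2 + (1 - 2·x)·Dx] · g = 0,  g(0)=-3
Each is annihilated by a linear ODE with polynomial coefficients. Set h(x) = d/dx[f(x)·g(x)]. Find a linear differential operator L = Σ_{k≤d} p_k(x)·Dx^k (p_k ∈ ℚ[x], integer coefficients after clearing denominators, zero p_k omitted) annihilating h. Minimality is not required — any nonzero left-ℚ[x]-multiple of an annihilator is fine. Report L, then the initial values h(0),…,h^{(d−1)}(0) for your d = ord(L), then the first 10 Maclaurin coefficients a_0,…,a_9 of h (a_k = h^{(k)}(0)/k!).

f: a_k = -1, 0, 2, 0, -2/3, 0, 4/45, 0, -2/315, 0, …
g: a_k = -3, -6, -12, -24, -48, -96, -192, -384, -768, -1536, …
h₀=f·g: eliminate ⇒ L₀, order ≤ 2·1.
h₀' ⇒ L via d/dx closure of L₀.
L = (-4 - 16·x + 16·x^2) + (-4 + 8·x)·Dx + (1 - 4·x + 4·x^2)·Dx^2  (order 2).
h: a_k = 6, 12, 36, 104, 260, 3112/5, 21784/15, 69712/21, 52284/7, 15685192/945, …
ICs: h(0) = 6, h′(0) = 12.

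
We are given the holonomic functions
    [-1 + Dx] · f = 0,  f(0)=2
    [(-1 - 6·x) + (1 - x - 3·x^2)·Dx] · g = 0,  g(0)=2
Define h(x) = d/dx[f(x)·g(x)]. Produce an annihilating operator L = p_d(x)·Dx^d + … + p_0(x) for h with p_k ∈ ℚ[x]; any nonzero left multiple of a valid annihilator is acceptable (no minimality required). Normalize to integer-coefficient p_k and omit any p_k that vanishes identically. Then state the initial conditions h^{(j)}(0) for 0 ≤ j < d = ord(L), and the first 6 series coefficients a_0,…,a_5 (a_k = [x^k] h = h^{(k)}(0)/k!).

f: a_k = 2, 2, 1, 1/3, 1/12, 1/60, …
g: a_k = 2, 2, 8, 14, 38, 80, …
L₀ := L_f ⊗_s L_g (sym. prod.), ord ≤ 1.
Differentiate: ansatz ord ≤ ord L₀ ⇒ L.
L = (11 + 26·x + 31·x^2 - 30·x^3 + 9·x^4) + (-2 - 3·x + 14·x^2 + 12·x^3 - 9·x^4)·Dx  (order 1).
h: a_k = 8, 44, 140, 1354/3, 3793/3, 106447/30, …
ICs: h(0) = 8.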